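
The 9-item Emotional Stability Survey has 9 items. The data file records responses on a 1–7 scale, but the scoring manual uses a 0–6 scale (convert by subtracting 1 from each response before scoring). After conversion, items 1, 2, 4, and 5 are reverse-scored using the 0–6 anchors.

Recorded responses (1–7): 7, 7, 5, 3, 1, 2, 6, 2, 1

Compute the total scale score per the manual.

Convert to 0–6: 6, 6, 4, 2, 0, 1, 5, 1, 0
Reverse-coded (reverse-coded value = 6 − response):
  item 1: 6 − 6 = 0
  item 2: 6 − 6 = 0
  item 4: 6 − 2 = 4
  item 5: 6 − 0 = 6
Scored: 0, 0, 4, 4, 6, 1, 5, 1, 0
Total = 21

21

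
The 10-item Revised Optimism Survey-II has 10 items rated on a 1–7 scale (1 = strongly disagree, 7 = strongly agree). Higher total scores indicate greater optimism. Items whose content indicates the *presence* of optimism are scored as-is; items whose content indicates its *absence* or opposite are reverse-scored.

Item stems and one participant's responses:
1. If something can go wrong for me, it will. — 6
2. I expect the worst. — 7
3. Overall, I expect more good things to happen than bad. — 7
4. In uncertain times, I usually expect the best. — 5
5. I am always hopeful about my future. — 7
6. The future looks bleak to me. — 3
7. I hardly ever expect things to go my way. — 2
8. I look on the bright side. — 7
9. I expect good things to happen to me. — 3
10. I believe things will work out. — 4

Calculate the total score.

47

Items 1, 2, 6, 7 describe the absence/opposite of optimism → reverse-score.
reversed = (1+7) − raw = 8 − raw.
  item 1: 8 − 6 = 2
  item 2: 8 − 7 = 1
  item 3: 7
  item 4: 5
  item 5: 7
  item 6: 8 − 3 = 5
  item 7: 8 − 2 = 6
  item 8: 7
  item 9: 3
  item 10: 4
Total = 2 + 1 + 7 + 5 + 7 + 5 + 6 + 7 + 3 + 4 = 47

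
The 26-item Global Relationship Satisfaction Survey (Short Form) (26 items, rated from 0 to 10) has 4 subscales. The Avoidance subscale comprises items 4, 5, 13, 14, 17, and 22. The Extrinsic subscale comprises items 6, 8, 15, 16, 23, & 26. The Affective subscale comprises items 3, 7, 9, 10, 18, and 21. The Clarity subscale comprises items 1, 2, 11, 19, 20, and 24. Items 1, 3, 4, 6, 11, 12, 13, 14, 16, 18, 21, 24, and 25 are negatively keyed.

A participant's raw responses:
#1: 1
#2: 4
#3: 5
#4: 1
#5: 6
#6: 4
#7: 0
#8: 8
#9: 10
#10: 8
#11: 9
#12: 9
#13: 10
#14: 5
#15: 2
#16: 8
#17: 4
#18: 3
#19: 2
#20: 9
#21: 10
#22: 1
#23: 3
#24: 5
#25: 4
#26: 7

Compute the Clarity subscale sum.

30

Clarity items: 1, 2, 11, 19, 20, 24.
Of these, items 1, 11, & 24 are negatively keyed; reverse-coded value = 10 − response.
  item 1: 10 − 1 = 9
  item 2: 4
  item 11: 10 − 9 = 1
  item 19: 2
  item 20: 9
  item 24: 10 − 5 = 5
Sum = 9 + 4 + 1 + 2 + 9 + 5 = 30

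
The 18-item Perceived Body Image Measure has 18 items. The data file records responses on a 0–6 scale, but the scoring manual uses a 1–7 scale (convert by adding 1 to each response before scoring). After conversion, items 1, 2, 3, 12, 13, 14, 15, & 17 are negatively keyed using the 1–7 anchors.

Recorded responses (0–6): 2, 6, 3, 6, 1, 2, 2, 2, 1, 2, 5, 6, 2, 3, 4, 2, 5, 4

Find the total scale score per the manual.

Convert to 1–7: 3, 7, 4, 7, 2, 3, 3, 3, 2, 3, 6, 7, 3, 4, 5, 3, 6, 5
Reverse-coded (on a 1–7 scale, reversed = 8 − raw):
  item 1: 8 − 3 = 5
  item 2: 8 − 7 = 1
  item 3: 8 − 4 = 4
  item 12: 8 − 7 = 1
  item 13: 8 − 3 = 5
  item 14: 8 − 4 = 4
  item 15: 8 − 5 = 3
  item 17: 8 − 6 = 2
Scored: 5, 1, 4, 7, 2, 3, 3, 3, 2, 3, 6, 1, 5, 4, 3, 3, 2, 5
Total = 62

62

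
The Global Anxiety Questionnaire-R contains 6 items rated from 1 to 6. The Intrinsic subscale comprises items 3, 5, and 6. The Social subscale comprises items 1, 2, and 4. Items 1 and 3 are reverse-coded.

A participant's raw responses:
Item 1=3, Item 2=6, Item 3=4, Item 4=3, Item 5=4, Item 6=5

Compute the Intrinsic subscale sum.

Intrinsic items: 3, 5, 6.
Of these, item 3 is reverse-coded; on a 1–6 scale, reversed = 7 − raw.
  item 3: 7 − 4 = 3
  item 5: 4
  item 6: 5
Sum = 3 + 4 + 5 = 12

12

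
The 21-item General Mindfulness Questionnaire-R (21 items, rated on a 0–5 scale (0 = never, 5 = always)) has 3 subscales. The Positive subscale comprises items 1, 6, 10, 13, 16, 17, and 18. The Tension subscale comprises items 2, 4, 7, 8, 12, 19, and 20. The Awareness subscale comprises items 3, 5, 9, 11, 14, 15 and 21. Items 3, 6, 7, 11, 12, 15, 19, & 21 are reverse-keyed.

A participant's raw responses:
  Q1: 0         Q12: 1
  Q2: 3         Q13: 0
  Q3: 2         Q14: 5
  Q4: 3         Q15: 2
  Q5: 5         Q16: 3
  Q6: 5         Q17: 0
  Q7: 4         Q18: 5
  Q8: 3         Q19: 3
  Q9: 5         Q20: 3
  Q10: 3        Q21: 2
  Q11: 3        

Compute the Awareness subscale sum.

26

Awareness items: 3, 5, 9, 11, 14, 15, 21.
Of these, items 3, 11, 15, & 21 are reverse-keyed; on a 0–5 scale, reversed = 5 − raw.
  item 3: 5 − 2 = 3
  item 5: 5
  item 9: 5
  item 11: 5 − 3 = 2
  item 14: 5
  item 15: 5 − 2 = 3
  item 21: 5 − 2 = 3
Sum = 3 + 5 + 5 + 2 + 5 + 3 + 3 = 26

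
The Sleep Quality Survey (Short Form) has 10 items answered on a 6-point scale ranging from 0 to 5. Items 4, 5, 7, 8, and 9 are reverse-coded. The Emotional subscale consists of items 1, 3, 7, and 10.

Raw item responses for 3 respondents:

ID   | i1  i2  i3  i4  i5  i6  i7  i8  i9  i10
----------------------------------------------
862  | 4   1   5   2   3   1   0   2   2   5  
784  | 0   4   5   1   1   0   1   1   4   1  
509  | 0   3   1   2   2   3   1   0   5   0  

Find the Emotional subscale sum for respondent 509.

Respondent 509 raw: 0, 3, 1, 2, 2, 3, 1, 0, 5, 0.
Emotional items: 1, 3, 7, 10.
Reverse-coded (reverse-coded value = 5 − response):
  item 1: 0
  item 3: 1
  item 7: 5 − 1 = 4
  item 10: 0
Sum = 0 + 1 + 4 + 0 = 5

5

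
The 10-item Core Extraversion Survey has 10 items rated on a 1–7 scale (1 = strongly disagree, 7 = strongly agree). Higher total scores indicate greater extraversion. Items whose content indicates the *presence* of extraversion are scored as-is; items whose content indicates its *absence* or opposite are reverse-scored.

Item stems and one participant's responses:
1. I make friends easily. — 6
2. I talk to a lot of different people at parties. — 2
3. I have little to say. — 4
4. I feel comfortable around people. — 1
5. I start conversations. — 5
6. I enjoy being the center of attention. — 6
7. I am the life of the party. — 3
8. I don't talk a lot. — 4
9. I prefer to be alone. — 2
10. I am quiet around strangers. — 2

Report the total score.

43

Items 3, 8, 9, 10 describe the absence/opposite of extraversion → reverse-score.
reverse-coded value = 8 − response.
  item 1: 6
  item 2: 2
  item 3: 8 − 4 = 4
  item 4: 1
  item 5: 5
  item 6: 6
  item 7: 3
  item 8: 8 − 4 = 4
  item 9: 8 − 2 = 6
  item 10: 8 − 2 = 6
Total = 6 + 2 + 4 + 1 + 5 + 6 + 3 + 4 + 6 + 6 = 43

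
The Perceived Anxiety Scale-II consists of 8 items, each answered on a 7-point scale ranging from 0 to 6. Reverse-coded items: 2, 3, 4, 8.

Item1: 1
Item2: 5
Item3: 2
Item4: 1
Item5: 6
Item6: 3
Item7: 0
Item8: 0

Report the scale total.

26

Raw sum = 18. Reverse-coded items: 2, 3, 4, 8; their raw sum = 8.
Each reversal replaces raw with 6 − raw, changing the total by 6 − 2·raw per item.
Total = 18 + 4·6 − 2·8 = 18 + 24 − 16 = 26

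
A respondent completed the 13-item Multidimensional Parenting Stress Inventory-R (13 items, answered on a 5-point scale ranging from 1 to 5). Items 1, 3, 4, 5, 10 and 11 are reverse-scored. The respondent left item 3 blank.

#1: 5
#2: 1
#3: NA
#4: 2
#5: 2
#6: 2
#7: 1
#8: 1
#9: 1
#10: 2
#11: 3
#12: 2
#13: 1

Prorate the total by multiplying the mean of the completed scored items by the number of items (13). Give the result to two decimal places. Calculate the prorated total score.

Reverse-coded (reverse-coded value = 6 − response):
  item 1: 6 − 5 = 1
  item 4: 6 − 2 = 4
  item 5: 6 − 2 = 4
  item 10: 6 − 2 = 4
  item 11: 6 − 3 = 3
Completed scored items (12 of 13): 1, 1, 4, 4, 2, 1, 1, 1, 4, 3, 2, 1; sum = 25.
Person mean = 25 / 12 ≈ 2.0833
Prorated total = (25 / 12) × 13 = 27.08 (to 2 dp)

27.08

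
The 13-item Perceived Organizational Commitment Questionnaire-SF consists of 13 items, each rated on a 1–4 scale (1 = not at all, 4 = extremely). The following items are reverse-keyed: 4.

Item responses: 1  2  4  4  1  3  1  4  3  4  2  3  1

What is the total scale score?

30

Reversing item 4 with 5 − raw:
Total = 1 + 2 + 4 + (5−4) + 1 + 3 + 1 + 4 + 3 + 4 + 2 + 3 + 1
      = 1 + 2 + 4 + 1 + 1 + 3 + 1 + 4 + 3 + 4 + 2 + 3 + 1 = 30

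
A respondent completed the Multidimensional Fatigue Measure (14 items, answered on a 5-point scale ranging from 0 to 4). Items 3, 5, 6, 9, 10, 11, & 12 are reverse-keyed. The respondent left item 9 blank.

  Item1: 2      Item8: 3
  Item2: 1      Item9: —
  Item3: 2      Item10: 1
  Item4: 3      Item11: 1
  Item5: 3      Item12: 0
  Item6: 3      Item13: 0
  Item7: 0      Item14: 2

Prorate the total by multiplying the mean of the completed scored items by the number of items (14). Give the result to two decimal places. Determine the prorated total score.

26.92

Reverse-coded (reverse-coded value = 4 − response):
  item 3: 4 − 2 = 2
  item 5: 4 − 3 = 1
  item 6: 4 − 3 = 1
  item 10: 4 − 1 = 3
  item 11: 4 − 1 = 3
  item 12: 4 − 0 = 4
Completed scored items (13 of 14): 2, 1, 2, 3, 1, 1, 0, 3, 3, 3, 4, 0, 2; sum = 25.
Person mean = 25 / 13 ≈ 1.9231
Prorated total = (25 / 13) × 14 = 26.92 (to 2 dp)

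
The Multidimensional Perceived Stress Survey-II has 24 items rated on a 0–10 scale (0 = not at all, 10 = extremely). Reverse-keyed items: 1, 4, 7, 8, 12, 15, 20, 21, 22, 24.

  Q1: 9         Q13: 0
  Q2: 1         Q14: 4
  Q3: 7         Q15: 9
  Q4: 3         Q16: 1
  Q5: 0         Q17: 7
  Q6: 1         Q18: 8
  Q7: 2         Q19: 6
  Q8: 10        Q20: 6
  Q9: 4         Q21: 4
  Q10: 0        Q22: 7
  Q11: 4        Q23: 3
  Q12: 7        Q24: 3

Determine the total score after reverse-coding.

Reverse-coded items (reverse-coded value = 10 − response):
  item 1: 10 − 9 = 1
  item 4: 10 − 3 = 7
  item 7: 10 − 2 = 8
  item 8: 10 − 10 = 0
  item 12: 10 − 7 = 3
  item 15: 10 − 9 = 1
  item 20: 10 − 6 = 4
  item 21: 10 − 4 = 6
  item 22: 10 − 7 = 3
  item 24: 10 − 3 = 7
Scored items: 1, 1, 7, 7, 0, 1, 8, 0, 4, 0, 4, 3, 0, 4, 1, 1, 7, 8, 6, 4, 6, 3, 3, 7
Total = 1 + 1 + 7 + 7 + 0 + 1 + 8 + 0 + 4 + 0 + 4 + 3 + 0 + 4 + 1 + 1 + 7 + 8 + 6 + 4 + 6 + 3 + 3 + 7 = 86

86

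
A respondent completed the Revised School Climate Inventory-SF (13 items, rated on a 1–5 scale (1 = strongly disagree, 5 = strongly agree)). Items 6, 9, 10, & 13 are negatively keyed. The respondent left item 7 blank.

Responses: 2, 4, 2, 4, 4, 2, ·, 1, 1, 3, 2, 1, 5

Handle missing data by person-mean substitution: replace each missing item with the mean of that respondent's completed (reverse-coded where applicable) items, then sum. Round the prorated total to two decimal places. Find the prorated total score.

Reverse-coded (reversed = (1+5) − raw = 6 − raw):
  item 6: 6 − 2 = 4
  item 9: 6 − 1 = 5
  item 10: 6 − 3 = 3
  item 13: 6 − 5 = 1
Completed scored items (12 of 13): 2, 4, 2, 4, 4, 4, 1, 5, 3, 2, 1, 1; sum = 33.
Person mean = 33 / 12 ≈ 2.7500
Prorated total = (33 / 12) × 13 = 35.75 (to 2 dp)

35.75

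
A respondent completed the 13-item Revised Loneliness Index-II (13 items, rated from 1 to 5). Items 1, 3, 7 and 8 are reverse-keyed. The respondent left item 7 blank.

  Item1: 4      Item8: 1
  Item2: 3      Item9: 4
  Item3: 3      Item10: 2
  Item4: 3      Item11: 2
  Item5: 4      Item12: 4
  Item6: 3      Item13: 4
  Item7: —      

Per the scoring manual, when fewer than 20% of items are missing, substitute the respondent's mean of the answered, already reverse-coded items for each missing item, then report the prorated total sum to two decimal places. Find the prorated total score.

42.25

Reverse-coded (on a 1–5 scale, reversed = 6 − raw):
  item 1: 6 − 4 = 2
  item 3: 6 − 3 = 3
  item 8: 6 − 1 = 5
Completed scored items (12 of 13): 2, 3, 3, 3, 4, 3, 5, 4, 2, 2, 4, 4; sum = 39.
Person mean = 39 / 12 ≈ 3.2500
Prorated total = (39 / 12) × 13 = 42.25 (to 2 dp)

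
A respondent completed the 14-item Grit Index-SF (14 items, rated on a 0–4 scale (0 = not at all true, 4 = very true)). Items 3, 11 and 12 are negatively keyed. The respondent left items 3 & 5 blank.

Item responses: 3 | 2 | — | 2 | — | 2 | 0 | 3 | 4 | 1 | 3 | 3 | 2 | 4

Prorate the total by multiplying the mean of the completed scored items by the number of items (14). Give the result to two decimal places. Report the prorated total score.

29.17

Reverse-coded (on a 0–4 scale, reversed = 4 − raw):
  item 11: 4 − 3 = 1
  item 12: 4 − 3 = 1
Completed scored items (12 of 14): 3, 2, 2, 2, 0, 3, 4, 1, 1, 1, 2, 4; sum = 25.
Person mean = 25 / 12 ≈ 2.0833
Prorated total = (25 / 12) × 14 = 29.17 (to 2 dp)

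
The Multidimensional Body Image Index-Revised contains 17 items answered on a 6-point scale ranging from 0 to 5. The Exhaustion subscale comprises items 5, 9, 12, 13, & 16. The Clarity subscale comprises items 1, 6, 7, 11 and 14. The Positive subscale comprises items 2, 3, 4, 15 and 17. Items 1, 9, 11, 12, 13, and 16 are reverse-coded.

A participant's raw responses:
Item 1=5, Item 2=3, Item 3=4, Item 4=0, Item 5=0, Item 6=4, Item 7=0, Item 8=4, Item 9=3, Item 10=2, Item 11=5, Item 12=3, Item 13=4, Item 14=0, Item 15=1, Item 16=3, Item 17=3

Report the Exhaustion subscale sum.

7

Exhaustion items: 5, 9, 12, 13, 16.
Of these, items 9, 12, 13, and 16 are reverse-coded; on a 0–5 scale, reversed = 5 − raw.
  item 5: 0
  item 9: 5 − 3 = 2
  item 12: 5 − 3 = 2
  item 13: 5 − 4 = 1
  item 16: 5 − 3 = 2
Sum = 0 + 2 + 2 + 1 + 2 = 7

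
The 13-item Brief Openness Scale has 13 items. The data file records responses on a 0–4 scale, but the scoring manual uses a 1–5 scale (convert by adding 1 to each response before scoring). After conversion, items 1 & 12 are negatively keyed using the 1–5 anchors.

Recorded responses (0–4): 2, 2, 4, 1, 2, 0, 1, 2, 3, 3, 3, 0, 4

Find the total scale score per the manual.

44

Convert to 1–5: 3, 3, 5, 2, 3, 1, 2, 3, 4, 4, 4, 1, 5
Reverse-coded (on a 1–5 scale, reversed = 6 − raw):
  item 1: 6 − 3 = 3
  item 12: 6 − 1 = 5
Scored: 3, 3, 5, 2, 3, 1, 2, 3, 4, 4, 4, 5, 5
Total = 44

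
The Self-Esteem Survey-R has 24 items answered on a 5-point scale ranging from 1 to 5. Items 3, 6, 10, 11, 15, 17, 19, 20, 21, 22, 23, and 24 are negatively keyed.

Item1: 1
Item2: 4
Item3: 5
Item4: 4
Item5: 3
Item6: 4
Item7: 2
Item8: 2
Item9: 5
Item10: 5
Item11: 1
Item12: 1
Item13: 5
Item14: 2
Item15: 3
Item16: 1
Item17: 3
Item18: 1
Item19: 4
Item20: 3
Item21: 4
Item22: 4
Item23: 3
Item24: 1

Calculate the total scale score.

63

Raw sum = 71. Negatively keyed items: 3, 6, 10, 11, 15, 17, 19, 20, 21, 22, 23, 24; their raw sum = 40.
Each reversal replaces raw with 6 − raw, changing the total by 6 − 2·raw per item.
Total = 71 + 12·6 − 2·40 = 71 + 72 − 80 = 63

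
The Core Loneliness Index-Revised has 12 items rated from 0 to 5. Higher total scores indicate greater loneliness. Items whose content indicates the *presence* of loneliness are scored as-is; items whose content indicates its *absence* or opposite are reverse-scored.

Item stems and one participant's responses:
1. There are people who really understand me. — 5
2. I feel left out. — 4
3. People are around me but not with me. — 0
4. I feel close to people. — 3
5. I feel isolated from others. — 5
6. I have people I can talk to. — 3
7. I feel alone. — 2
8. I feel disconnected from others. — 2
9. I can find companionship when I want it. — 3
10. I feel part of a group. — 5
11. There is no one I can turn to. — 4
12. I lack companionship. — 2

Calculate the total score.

Items 1, 4, 6, 9, 10 describe the absence/opposite of loneliness → reverse-score.
on a 0–5 scale, reversed = 5 − raw.
  item 1: 5 − 5 = 0
  item 2: 4
  item 3: 0
  item 4: 5 − 3 = 2
  item 5: 5
  item 6: 5 − 3 = 2
  item 7: 2
  item 8: 2
  item 9: 5 − 3 = 2
  item 10: 5 − 5 = 0
  item 11: 4
  item 12: 2
Total = 0 + 4 + 0 + 2 + 5 + 2 + 2 + 2 + 2 + 0 + 4 + 2 = 25

25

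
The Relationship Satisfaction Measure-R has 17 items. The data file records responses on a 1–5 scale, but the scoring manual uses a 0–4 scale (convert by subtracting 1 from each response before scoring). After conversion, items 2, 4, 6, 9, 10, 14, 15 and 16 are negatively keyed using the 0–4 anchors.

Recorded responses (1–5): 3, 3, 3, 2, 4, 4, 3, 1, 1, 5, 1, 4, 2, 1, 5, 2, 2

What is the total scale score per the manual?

Convert to 0–4: 2, 2, 2, 1, 3, 3, 2, 0, 0, 4, 0, 3, 1, 0, 4, 1, 1
Reverse-coded (on a 0–4 scale, reversed = 4 − raw):
  item 2: 4 − 2 = 2
  item 4: 4 − 1 = 3
  item 6: 4 − 3 = 1
  item 9: 4 − 0 = 4
  item 10: 4 − 4 = 0
  item 14: 4 − 0 = 4
  item 15: 4 − 4 = 0
  item 16: 4 − 1 = 3
Scored: 2, 2, 2, 3, 3, 1, 2, 0, 4, 0, 0, 3, 1, 4, 0, 3, 1
Total = 31

31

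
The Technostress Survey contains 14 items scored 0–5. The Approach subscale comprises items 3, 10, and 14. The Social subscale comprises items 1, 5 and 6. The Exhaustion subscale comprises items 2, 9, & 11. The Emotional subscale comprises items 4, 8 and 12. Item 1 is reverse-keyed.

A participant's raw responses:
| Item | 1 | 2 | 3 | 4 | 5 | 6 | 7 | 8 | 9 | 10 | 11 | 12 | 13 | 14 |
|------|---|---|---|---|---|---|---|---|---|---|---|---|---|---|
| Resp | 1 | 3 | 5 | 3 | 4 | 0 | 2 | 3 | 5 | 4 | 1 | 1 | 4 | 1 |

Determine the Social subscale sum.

Social items: 1, 5, 6.
Of these, item 1 is reverse-keyed; on a 0–5 scale, reversed = 5 − raw.
  item 1: 5 − 1 = 4
  item 5: 4
  item 6: 0
Sum = 4 + 4 + 0 = 8

8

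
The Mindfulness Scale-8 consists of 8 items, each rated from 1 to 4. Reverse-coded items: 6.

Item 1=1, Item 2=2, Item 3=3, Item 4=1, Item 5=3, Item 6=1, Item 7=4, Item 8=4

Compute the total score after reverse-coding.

Raw sum = 19. Reverse-coded items: 6; their raw sum = 1.
Each reversal replaces raw with 5 − raw, changing the total by 5 − 2·raw per item.
Total = 19 + 1·5 − 2·1 = 19 + 5 − 2 = 22

22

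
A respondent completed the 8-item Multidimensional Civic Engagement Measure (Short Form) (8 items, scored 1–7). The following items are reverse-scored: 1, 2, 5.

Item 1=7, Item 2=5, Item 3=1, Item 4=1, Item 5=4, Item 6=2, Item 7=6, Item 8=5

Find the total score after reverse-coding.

23

Raw sum = 31. Reverse-scored items: 1, 2, 5; their raw sum = 16.
Each reversal replaces raw with 8 − raw, changing the total by 8 − 2·raw per item.
Total = 31 + 3·8 − 2·16 = 31 + 24 − 32 = 23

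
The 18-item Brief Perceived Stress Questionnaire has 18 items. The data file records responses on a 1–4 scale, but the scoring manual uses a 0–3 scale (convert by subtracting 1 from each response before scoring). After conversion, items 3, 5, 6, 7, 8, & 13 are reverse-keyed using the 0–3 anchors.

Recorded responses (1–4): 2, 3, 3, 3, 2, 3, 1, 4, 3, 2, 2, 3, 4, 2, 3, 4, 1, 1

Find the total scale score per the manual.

Convert to 0–3: 1, 2, 2, 2, 1, 2, 0, 3, 2, 1, 1, 2, 3, 1, 2, 3, 0, 0
Reverse-coded (reverse-coded value = 3 − response):
  item 3: 3 − 2 = 1
  item 5: 3 − 1 = 2
  item 6: 3 − 2 = 1
  item 7: 3 − 0 = 3
  item 8: 3 − 3 = 0
  item 13: 3 − 3 = 0
Scored: 1, 2, 1, 2, 2, 1, 3, 0, 2, 1, 1, 2, 0, 1, 2, 3, 0, 0
Total = 24

24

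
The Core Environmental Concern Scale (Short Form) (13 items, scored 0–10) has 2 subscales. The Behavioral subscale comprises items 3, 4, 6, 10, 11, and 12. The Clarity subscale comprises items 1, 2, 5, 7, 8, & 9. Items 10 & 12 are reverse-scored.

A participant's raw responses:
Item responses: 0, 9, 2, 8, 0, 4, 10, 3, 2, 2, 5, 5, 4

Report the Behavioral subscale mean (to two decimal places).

5.33

Behavioral items: 3, 4, 6, 10, 11, 12.
Of these, items 10 and 12 are reverse-scored; reversed = (0+10) − raw = 10 − raw.
  item 3: 2
  item 4: 8
  item 6: 4
  item 10: 10 − 2 = 8
  item 11: 5
  item 12: 10 − 5 = 5
Sum = 2 + 8 + 4 + 8 + 5 + 5 = 32
Mean = 32 / 6 = 5.33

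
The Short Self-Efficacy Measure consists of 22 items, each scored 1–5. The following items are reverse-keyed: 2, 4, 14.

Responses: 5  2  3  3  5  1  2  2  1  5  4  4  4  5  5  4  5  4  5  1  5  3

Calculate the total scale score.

76

Reverse-coded items (reverse-coded value = 6 − response):
  item 2: 6 − 2 = 4
  item 4: 6 − 3 = 3
  item 14: 6 − 5 = 1
Scored responses: 5, 4, 3, 3, 5, 1, 2, 2, 1, 5, 4, 4, 4, 1, 5, 4, 5, 4, 5, 1, 5, 3
Total = 5 + 4 + 3 + 3 + 5 + 1 + 2 + 2 + 1 + 5 + 4 + 4 + 4 + 1 + 5 + 4 + 5 + 4 + 5 + 1 + 5 + 3 = 76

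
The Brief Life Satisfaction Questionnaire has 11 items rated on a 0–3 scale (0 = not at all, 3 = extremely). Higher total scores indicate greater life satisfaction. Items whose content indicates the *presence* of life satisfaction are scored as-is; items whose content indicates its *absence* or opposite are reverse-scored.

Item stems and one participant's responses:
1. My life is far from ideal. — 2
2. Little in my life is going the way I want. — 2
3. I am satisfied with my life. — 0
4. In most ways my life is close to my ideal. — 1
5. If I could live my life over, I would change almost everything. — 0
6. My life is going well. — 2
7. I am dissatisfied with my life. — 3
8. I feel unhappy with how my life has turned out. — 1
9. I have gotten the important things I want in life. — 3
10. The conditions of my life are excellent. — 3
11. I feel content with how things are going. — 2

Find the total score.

Items 1, 2, 5, 7, 8 describe the absence/opposite of life satisfaction → reverse-score.
reverse-coded value = 3 − response.
  item 1: 3 − 2 = 1
  item 2: 3 − 2 = 1
  item 3: 0
  item 4: 1
  item 5: 3 − 0 = 3
  item 6: 2
  item 7: 3 − 3 = 0
  item 8: 3 − 1 = 2
  item 9: 3
  item 10: 3
  item 11: 2
Total = 1 + 1 + 0 + 1 + 3 + 2 + 0 + 2 + 3 + 3 + 2 = 18

18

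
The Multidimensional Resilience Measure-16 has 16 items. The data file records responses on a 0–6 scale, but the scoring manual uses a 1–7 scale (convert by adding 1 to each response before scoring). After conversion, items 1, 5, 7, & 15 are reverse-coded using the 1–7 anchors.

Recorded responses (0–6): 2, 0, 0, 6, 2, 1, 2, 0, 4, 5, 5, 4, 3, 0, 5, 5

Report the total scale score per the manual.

Convert to 1–7: 3, 1, 1, 7, 3, 2, 3, 1, 5, 6, 6, 5, 4, 1, 6, 6
Reverse-coded (reversed = (1+7) − raw = 8 − raw):
  item 1: 8 − 3 = 5
  item 5: 8 − 3 = 5
  item 7: 8 − 3 = 5
  item 15: 8 − 6 = 2
Scored: 5, 1, 1, 7, 5, 2, 5, 1, 5, 6, 6, 5, 4, 1, 2, 6
Total = 62

62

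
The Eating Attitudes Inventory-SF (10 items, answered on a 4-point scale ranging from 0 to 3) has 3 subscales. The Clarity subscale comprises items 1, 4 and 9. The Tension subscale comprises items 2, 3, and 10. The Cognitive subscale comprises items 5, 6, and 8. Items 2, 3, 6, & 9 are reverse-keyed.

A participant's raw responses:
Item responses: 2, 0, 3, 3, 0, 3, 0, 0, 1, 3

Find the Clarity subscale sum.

7

Clarity items: 1, 4, 9.
Of these, item 9 is reverse-keyed; on a 0–3 scale, reversed = 3 − raw.
  item 1: 2
  item 4: 3
  item 9: 3 − 1 = 2
Sum = 2 + 3 + 2 = 7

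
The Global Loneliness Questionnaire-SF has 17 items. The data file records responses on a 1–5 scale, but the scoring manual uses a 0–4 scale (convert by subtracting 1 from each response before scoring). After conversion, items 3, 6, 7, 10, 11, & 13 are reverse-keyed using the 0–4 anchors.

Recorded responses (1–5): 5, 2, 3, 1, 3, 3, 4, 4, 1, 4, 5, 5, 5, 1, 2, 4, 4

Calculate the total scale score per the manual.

27

Convert to 0–4: 4, 1, 2, 0, 2, 2, 3, 3, 0, 3, 4, 4, 4, 0, 1, 3, 3
Reverse-coded (reverse-coded value = 4 − response):
  item 3: 4 − 2 = 2
  item 6: 4 − 2 = 2
  item 7: 4 − 3 = 1
  item 10: 4 − 3 = 1
  item 11: 4 − 4 = 0
  item 13: 4 − 4 = 0
Scored: 4, 1, 2, 0, 2, 2, 1, 3, 0, 1, 0, 4, 0, 0, 1, 3, 3
Total = 27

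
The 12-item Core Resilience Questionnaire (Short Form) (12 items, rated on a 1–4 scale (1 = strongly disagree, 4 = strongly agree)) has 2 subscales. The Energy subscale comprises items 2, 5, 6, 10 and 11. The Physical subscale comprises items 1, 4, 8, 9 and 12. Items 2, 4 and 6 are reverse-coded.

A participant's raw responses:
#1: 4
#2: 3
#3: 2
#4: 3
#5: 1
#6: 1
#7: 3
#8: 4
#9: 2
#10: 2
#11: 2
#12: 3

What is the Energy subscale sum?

11

Energy items: 2, 5, 6, 10, 11.
Of these, items 2 & 6 are reverse-coded; reversed = (1+4) − raw = 5 − raw.
  item 2: 5 − 3 = 2
  item 5: 1
  item 6: 5 − 1 = 4
  item 10: 2
  item 11: 2
Sum = 2 + 1 + 4 + 2 + 2 = 11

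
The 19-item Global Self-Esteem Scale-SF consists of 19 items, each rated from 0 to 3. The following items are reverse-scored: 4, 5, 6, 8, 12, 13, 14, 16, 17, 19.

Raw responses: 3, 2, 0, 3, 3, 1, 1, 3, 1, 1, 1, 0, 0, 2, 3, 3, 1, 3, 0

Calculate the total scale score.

29

Apply reverse scoring (reversed = (0+3) − raw = 3 − raw):
  item 4: 3 − 3 = 0
  item 5: 3 − 3 = 0
  item 6: 3 − 1 = 2
  item 8: 3 − 3 = 0
  item 12: 3 − 0 = 3
  item 13: 3 − 0 = 3
  item 14: 3 − 2 = 1
  item 16: 3 − 3 = 0
  item 17: 3 − 1 = 2
  item 19: 3 − 0 = 3
After reverse-coding: 3, 2, 0, 0, 0, 2, 1, 0, 1, 1, 1, 3, 3, 1, 3, 0, 2, 3, 3
Total = 3 + 2 + 0 + 0 + 0 + 2 + 1 + 0 + 1 + 1 + 1 + 3 + 3 + 1 + 3 + 0 + 2 + 3 + 3 = 29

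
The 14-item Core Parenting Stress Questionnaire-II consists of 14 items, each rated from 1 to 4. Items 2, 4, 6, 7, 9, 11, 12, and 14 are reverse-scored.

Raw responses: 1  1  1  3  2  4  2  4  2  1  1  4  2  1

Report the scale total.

Raw sum = 29. Reverse-scored items: 2, 4, 6, 7, 9, 11, 12, 14; their raw sum = 18.
Each reversal replaces raw with 5 − raw, changing the total by 5 − 2·raw per item.
Total = 29 + 8·5 − 2·18 = 29 + 40 − 36 = 33

33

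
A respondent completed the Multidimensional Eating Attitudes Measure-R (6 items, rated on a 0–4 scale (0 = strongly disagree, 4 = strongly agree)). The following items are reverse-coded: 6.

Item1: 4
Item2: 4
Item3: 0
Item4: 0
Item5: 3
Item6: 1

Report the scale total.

Reverse-coded items use 4 − raw:
  item 6: 4 − 1 = 3
After reverse-coding: 4, 4, 0, 0, 3, 3
Total = 4 + 4 + 0 + 0 + 3 + 3 = 14

14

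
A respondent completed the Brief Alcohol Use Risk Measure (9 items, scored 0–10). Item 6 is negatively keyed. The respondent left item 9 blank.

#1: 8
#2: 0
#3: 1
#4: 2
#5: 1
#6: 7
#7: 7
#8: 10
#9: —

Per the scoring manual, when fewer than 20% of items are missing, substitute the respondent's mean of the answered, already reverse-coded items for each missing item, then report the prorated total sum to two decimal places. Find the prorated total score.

Reverse-coded (reverse-coded value = 10 − response):
  item 6: 10 − 7 = 3
Completed scored items (8 of 9): 8, 0, 1, 2, 1, 3, 7, 10; sum = 32.
Person mean = 32 / 8 ≈ 4.0000
Prorated total = (32 / 8) × 9 = 36.00 (to 2 dp)

36.00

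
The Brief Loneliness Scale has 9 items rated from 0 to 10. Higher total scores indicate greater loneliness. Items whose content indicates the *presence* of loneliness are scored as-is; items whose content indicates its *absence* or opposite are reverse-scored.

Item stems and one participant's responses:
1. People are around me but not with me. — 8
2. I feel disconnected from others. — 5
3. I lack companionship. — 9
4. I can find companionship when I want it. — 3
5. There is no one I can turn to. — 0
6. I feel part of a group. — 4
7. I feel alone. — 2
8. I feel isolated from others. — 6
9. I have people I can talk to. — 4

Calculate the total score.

49

Items 4, 6, 9 describe the absence/opposite of loneliness → reverse-score.
on a 0–10 scale, reversed = 10 − raw.
  item 1: 8
  item 2: 5
  item 3: 9
  item 4: 10 − 3 = 7
  item 5: 0
  item 6: 10 − 4 = 6
  item 7: 2
  item 8: 6
  item 9: 10 − 4 = 6
Total = 8 + 5 + 9 + 7 + 0 + 6 + 2 + 6 + 6 = 49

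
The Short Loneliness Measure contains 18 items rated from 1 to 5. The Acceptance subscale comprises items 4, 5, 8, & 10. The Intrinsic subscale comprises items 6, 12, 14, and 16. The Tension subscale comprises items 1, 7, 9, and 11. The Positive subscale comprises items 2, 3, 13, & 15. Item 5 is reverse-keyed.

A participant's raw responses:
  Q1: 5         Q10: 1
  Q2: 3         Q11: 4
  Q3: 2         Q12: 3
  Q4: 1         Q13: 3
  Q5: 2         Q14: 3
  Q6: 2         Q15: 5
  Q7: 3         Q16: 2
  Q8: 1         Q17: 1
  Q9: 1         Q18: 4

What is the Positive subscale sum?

13

Positive items: 2, 3, 13, 15.
  item 2: 3
  item 3: 2
  item 13: 3
  item 15: 5
Sum = 3 + 2 + 3 + 5 = 13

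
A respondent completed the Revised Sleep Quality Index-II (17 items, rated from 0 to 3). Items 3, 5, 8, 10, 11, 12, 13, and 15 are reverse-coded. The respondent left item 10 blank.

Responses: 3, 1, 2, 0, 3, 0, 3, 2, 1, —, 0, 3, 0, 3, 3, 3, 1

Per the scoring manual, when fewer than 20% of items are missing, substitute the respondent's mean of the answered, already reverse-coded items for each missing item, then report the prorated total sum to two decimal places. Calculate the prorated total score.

24.44

Reverse-coded (reverse-coded value = 3 − response):
  item 3: 3 − 2 = 1
  item 5: 3 − 3 = 0
  item 8: 3 − 2 = 1
  item 11: 3 − 0 = 3
  item 12: 3 − 3 = 0
  item 13: 3 − 0 = 3
  item 15: 3 − 3 = 0
Completed scored items (16 of 17): 3, 1, 1, 0, 0, 0, 3, 1, 1, 3, 0, 3, 3, 0, 3, 1; sum = 23.
Person mean = 23 / 16 ≈ 1.4375
Prorated total = (23 / 16) × 17 = 24.44 (to 2 dp)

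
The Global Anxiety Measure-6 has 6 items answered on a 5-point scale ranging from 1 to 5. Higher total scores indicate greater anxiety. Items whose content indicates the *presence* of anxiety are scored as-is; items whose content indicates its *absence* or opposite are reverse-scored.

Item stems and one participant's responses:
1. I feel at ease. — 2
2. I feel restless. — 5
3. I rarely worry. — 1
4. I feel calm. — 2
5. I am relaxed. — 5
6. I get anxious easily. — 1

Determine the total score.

20

Items 1, 3, 4, 5 describe the absence/opposite of anxiety → reverse-score.
reverse-coded value = 6 − response.
  item 1: 6 − 2 = 4
  item 2: 5
  item 3: 6 − 1 = 5
  item 4: 6 − 2 = 4
  item 5: 6 − 5 = 1
  item 6: 1
Total = 4 + 5 + 5 + 4 + 1 + 1 = 20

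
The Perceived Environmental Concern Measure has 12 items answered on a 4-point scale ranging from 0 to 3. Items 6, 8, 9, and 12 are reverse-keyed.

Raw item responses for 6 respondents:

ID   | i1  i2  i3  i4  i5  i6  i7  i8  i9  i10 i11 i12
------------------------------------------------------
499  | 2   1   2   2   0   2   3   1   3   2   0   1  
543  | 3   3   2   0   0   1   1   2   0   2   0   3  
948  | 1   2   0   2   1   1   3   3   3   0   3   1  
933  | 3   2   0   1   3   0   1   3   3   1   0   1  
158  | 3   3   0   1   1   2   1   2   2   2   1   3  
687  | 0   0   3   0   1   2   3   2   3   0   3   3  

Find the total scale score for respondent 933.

Respondent 933 raw: 3, 2, 0, 1, 3, 0, 1, 3, 3, 1, 0, 1.
Reverse-coded (reverse-coded value = 3 − response):
  item 1: 3
  item 2: 2
  item 3: 0
  item 4: 1
  item 5: 3
  item 6: 3 − 0 = 3
  item 7: 1
  item 8: 3 − 3 = 0
  item 9: 3 − 3 = 0
  item 10: 1
  item 11: 0
  item 12: 3 − 1 = 2
Sum = 3 + 2 + 0 + 1 + 3 + 3 + 1 + 0 + 0 + 1 + 0 + 2 = 16

16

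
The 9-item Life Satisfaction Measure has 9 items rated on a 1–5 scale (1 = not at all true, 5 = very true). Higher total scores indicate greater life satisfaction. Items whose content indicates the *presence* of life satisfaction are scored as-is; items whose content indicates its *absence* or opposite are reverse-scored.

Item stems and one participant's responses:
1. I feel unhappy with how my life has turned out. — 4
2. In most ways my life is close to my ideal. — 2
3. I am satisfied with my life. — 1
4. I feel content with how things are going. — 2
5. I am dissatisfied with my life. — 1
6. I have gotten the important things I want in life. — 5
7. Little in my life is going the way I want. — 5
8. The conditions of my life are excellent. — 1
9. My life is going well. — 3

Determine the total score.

Items 1, 5, 7 describe the absence/opposite of life satisfaction → reverse-score.
on a 1–5 scale, reversed = 6 − raw.
  item 1: 6 − 4 = 2
  item 2: 2
  item 3: 1
  item 4: 2
  item 5: 6 − 1 = 5
  item 6: 5
  item 7: 6 − 5 = 1
  item 8: 1
  item 9: 3
Total = 2 + 2 + 1 + 2 + 5 + 5 + 1 + 1 + 3 = 22

22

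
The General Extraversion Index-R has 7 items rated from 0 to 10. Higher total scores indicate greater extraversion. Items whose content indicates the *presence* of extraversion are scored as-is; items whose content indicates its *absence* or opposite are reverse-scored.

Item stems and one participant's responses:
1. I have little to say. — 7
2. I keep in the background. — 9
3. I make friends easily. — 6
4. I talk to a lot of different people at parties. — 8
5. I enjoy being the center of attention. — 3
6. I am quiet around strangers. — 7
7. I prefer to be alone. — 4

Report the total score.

30

Items 1, 2, 6, 7 describe the absence/opposite of extraversion → reverse-score.
reversed = (0+10) − raw = 10 − raw.
  item 1: 10 − 7 = 3
  item 2: 10 − 9 = 1
  item 3: 6
  item 4: 8
  item 5: 3
  item 6: 10 − 7 = 3
  item 7: 10 − 4 = 6
Total = 3 + 1 + 6 + 8 + 3 + 3 + 6 = 30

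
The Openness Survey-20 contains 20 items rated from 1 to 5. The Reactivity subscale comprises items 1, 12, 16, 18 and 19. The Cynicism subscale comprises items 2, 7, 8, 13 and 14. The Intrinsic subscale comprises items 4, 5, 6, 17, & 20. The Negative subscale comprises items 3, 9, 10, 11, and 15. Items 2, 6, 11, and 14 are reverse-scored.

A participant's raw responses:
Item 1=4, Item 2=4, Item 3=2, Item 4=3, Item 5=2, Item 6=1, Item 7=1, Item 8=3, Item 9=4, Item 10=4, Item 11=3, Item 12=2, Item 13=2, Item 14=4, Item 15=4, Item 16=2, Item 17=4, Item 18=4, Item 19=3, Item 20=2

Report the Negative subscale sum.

17

Negative items: 3, 9, 10, 11, 15.
Of these, item 11 is reverse-scored; reverse-coded value = 6 − response.
  item 3: 2
  item 9: 4
  item 10: 4
  item 11: 6 − 3 = 3
  item 15: 4
Sum = 2 + 4 + 4 + 3 + 4 = 17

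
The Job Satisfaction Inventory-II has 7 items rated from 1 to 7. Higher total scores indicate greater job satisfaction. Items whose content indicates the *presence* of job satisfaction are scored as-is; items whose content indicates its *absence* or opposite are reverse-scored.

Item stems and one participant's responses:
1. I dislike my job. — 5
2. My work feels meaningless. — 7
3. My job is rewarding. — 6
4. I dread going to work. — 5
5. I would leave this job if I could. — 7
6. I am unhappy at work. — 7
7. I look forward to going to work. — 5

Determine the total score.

Items 1, 2, 4, 5, 6 describe the absence/opposite of job satisfaction → reverse-score.
reverse-coded value = 8 − response.
  item 1: 8 − 5 = 3
  item 2: 8 − 7 = 1
  item 3: 6
  item 4: 8 − 5 = 3
  item 5: 8 − 7 = 1
  item 6: 8 − 7 = 1
  item 7: 5
Total = 3 + 1 + 6 + 3 + 1 + 1 + 5 = 20

20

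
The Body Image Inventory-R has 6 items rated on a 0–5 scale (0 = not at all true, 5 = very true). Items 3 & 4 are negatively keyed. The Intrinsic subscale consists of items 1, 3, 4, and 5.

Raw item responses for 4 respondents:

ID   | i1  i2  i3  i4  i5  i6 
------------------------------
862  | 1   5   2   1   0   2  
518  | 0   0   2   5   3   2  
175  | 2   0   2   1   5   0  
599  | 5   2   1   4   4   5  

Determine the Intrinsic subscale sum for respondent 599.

Respondent 599 raw: 5, 2, 1, 4, 4, 5.
Intrinsic items: 1, 3, 4, 5.
Reverse-coded (reverse-coded value = 5 − response):
  item 1: 5
  item 3: 5 − 1 = 4
  item 4: 5 − 4 = 1
  item 5: 4
Sum = 5 + 4 + 1 + 4 = 14

14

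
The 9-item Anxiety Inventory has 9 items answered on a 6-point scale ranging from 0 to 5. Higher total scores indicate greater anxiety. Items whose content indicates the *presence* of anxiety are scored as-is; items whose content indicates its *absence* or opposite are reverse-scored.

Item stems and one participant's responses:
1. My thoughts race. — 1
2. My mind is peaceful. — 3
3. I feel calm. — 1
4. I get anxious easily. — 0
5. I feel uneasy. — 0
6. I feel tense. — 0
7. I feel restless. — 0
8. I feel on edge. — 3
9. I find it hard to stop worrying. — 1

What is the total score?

11

Items 2, 3 describe the absence/opposite of anxiety → reverse-score.
reverse-coded value = 5 − response.
  item 1: 1
  item 2: 5 − 3 = 2
  item 3: 5 − 1 = 4
  item 4: 0
  item 5: 0
  item 6: 0
  item 7: 0
  item 8: 3
  item 9: 1
Total = 1 + 2 + 4 + 0 + 0 + 0 + 0 + 3 + 1 = 11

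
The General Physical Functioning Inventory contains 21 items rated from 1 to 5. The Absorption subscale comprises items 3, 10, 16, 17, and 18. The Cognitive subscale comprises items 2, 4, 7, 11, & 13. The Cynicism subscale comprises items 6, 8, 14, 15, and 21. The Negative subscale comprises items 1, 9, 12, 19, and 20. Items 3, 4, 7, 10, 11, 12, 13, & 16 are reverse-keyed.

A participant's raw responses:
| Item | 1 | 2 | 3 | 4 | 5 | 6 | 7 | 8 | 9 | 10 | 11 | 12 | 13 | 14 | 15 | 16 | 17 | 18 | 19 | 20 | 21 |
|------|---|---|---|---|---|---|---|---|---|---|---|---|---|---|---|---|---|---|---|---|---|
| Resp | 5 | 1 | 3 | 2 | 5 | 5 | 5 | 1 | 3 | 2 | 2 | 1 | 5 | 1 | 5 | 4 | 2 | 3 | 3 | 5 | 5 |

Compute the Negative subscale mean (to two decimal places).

Negative items: 1, 9, 12, 19, 20.
Of these, item 12 is reverse-keyed; on a 1–5 scale, reversed = 6 − raw.
  item 1: 5
  item 9: 3
  item 12: 6 − 1 = 5
  item 19: 3
  item 20: 5
Sum = 5 + 3 + 5 + 3 + 5 = 21
Mean = 21 / 5 = 4.20

4.20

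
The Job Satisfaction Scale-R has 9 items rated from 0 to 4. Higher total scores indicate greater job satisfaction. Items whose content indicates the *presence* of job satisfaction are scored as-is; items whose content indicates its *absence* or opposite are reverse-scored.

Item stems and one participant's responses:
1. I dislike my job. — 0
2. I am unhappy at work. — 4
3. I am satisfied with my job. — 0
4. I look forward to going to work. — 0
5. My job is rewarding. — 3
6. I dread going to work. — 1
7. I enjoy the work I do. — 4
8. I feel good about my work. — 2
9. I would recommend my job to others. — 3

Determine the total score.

Items 1, 2, 6 describe the absence/opposite of job satisfaction → reverse-score.
on a 0–4 scale, reversed = 4 − raw.
  item 1: 4 − 0 = 4
  item 2: 4 − 4 = 0
  item 3: 0
  item 4: 0
  item 5: 3
  item 6: 4 − 1 = 3
  item 7: 4
  item 8: 2
  item 9: 3
Total = 4 + 0 + 0 + 0 + 3 + 3 + 4 + 2 + 3 = 19

19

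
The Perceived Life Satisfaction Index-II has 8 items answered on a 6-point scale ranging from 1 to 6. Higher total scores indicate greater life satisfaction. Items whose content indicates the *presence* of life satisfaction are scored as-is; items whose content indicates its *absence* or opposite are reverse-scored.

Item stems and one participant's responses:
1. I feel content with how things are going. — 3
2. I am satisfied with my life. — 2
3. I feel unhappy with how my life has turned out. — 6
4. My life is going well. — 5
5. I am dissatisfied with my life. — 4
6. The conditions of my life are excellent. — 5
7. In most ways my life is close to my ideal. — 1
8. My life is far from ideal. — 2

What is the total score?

25

Items 3, 5, 8 describe the absence/opposite of life satisfaction → reverse-score.
reverse-coded value = 7 − response.
  item 1: 3
  item 2: 2
  item 3: 7 − 6 = 1
  item 4: 5
  item 5: 7 − 4 = 3
  item 6: 5
  item 7: 1
  item 8: 7 − 2 = 5
Total = 3 + 2 + 1 + 5 + 3 + 5 + 1 + 5 = 25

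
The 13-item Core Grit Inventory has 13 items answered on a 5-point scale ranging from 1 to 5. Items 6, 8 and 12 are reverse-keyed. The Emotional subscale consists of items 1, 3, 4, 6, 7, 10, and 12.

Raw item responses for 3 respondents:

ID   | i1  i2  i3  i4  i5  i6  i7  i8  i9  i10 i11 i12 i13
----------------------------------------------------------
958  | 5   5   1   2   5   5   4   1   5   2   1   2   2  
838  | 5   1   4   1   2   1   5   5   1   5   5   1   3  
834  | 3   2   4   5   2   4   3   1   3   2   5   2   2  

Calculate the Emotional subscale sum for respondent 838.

30

Respondent 838 raw: 5, 1, 4, 1, 2, 1, 5, 5, 1, 5, 5, 1, 3.
Emotional items: 1, 3, 4, 6, 7, 10, 12.
Reverse-coded (on a 1–5 scale, reversed = 6 − raw):
  item 1: 5
  item 3: 4
  item 4: 1
  item 6: 6 − 1 = 5
  item 7: 5
  item 10: 5
  item 12: 6 − 1 = 5
Sum = 5 + 4 + 1 + 5 + 5 + 5 + 5 = 30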